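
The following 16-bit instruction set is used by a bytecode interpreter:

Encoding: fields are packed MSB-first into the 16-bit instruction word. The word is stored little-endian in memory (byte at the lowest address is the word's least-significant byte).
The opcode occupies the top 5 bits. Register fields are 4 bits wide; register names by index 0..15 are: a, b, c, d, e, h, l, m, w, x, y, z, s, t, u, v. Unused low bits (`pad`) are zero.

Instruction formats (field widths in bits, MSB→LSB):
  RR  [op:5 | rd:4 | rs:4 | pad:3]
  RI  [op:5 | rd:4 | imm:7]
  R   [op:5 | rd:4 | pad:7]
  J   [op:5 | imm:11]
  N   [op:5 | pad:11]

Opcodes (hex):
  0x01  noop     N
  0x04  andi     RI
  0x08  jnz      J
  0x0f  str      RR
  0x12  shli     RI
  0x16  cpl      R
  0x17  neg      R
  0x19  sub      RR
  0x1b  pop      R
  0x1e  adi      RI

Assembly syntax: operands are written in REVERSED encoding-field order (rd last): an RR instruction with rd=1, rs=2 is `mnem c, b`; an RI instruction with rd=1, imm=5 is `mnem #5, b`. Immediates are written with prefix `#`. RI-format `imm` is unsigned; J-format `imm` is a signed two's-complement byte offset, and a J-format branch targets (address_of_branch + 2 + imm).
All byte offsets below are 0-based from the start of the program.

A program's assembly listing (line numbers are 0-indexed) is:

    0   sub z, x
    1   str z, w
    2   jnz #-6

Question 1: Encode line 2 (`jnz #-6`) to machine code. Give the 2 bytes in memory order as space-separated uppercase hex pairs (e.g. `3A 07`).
FA 47

L2: jnz op=0x8:5|imm=-6:11 ⇒ 0x47fa ⇒ little fa 47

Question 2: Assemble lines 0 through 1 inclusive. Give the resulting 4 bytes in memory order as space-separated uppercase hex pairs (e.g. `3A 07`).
L0: sub op=0x19:5|rd=9:4|rs=11:4|pad=0:3 ⇒ 0xccd8 ⇒ little d8 cc
L1: str op=0xf:5|rd=8:4|rs=11:4|pad=0:3 ⇒ 0x7c58 ⇒ little 58 7c

D8 CC 58 7C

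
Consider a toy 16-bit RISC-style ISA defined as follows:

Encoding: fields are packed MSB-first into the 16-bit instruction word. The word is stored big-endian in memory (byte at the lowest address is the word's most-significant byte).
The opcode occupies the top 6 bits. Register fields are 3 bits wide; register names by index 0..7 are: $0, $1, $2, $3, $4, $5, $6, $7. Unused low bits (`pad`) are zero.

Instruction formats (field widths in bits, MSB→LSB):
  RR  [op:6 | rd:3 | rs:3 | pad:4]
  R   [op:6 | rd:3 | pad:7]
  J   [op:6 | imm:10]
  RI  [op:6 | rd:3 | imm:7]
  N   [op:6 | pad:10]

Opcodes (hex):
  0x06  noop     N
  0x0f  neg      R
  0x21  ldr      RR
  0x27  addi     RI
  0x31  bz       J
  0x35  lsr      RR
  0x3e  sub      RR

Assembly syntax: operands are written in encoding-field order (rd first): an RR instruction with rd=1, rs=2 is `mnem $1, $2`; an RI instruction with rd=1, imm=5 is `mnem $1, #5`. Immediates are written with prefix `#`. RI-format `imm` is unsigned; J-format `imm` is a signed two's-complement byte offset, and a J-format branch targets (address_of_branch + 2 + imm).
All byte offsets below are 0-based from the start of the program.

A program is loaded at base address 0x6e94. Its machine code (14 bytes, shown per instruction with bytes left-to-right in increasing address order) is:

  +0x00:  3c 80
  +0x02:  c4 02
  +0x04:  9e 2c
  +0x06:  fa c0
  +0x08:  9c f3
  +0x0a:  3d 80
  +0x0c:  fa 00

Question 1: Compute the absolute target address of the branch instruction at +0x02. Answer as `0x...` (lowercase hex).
off 0x02: read c4 02 as big → 0xc402
  top 6b → 0x31 → bz [J]
  imm@[9:0]=0x2 ⇒ #2
  target = base 0x6e94 + off 0x02 + 2 + imm 2 = 0x6e9a

0x6e9a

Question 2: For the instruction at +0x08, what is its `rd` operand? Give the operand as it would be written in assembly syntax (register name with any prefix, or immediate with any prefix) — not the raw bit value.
+0x08: 9c f3 ⇒ word 0x9cf3 (big)
  op=0x9cf3>>10=0x27 ⇒ addi (RI)
  [9:7] rd=1 = $1
  [6:0] imm=115 = #115

$1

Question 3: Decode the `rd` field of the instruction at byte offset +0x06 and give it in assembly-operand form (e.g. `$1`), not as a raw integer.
$5

off 0x06: read fa c0 as big → 0xfac0
  top 6b → 0x3e → sub [RR]
  [9:7] rd=5 = $5
  [6:4] rs=4 = $4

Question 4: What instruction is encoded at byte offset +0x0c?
sub $4, $0

+0x0c: fa 00 ⇒ word 0xfa00 (big)
  opcode bits[15:10]=0x3e: sub/RR
  rd@[9:7]=0x4 ⇒ $4
  rs@[6:4]=0x0 ⇒ $0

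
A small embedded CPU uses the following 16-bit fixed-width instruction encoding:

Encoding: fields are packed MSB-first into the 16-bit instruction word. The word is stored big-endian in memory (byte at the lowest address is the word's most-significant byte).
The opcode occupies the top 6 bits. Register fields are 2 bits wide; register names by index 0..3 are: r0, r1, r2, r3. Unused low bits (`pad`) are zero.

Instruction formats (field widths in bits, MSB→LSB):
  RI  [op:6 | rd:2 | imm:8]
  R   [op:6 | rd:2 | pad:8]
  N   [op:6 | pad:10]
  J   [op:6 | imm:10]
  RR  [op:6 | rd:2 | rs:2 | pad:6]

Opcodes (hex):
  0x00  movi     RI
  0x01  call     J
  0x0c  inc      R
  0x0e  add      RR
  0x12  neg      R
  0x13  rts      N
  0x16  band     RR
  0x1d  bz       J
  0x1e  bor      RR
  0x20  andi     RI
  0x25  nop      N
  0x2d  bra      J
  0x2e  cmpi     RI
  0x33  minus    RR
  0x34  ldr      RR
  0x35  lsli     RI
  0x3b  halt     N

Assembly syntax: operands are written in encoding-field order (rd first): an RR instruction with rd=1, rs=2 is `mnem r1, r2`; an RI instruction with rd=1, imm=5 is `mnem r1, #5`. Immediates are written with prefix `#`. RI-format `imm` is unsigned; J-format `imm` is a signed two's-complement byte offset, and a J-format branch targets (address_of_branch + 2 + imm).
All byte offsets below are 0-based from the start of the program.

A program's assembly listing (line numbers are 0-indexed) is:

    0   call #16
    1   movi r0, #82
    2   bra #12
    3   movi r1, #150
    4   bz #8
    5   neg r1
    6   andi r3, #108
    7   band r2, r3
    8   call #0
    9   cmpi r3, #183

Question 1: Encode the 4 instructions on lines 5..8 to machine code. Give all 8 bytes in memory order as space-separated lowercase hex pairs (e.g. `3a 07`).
L5: neg op=0x12:6|rd=1:2|pad=0:8 ⇒ 0x4900 ⇒ big 49 00
L6: andi op=0x20:6|rd=3:2|imm=108:8 ⇒ 0x836c ⇒ big 83 6c
L7: band op=0x16:6|rd=2:2|rs=3:2|pad=0:6 ⇒ 0x5ac0 ⇒ big 5a c0
L8: call op=0x1:6|imm=0:10 ⇒ 0x0400 ⇒ big 04 00

49 00 83 6c 5a c0 04 00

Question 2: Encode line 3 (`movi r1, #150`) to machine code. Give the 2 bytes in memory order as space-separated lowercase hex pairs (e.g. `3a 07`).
line 3 (movi): pack op=0x0:6|rd=1:2|imm=150:8 = 0x0196; big→ 01 96

01 96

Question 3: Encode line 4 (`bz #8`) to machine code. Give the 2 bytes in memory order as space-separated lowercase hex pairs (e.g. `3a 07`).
74 08

4. bz fields op=0x1d:6|imm=8:10 → word 7408h → 74 08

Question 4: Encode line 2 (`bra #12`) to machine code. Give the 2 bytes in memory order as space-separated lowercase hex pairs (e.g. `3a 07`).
b4 0c

2. bra fields op=0x2d:6|imm=12:10 → word b40ch → b4 0c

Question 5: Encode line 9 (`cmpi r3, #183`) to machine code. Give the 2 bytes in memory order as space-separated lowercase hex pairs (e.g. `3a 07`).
bb b7

L9: cmpi op=0x2e:6|rd=3:2|imm=183:8 ⇒ 0xbbb7 ⇒ big bb b7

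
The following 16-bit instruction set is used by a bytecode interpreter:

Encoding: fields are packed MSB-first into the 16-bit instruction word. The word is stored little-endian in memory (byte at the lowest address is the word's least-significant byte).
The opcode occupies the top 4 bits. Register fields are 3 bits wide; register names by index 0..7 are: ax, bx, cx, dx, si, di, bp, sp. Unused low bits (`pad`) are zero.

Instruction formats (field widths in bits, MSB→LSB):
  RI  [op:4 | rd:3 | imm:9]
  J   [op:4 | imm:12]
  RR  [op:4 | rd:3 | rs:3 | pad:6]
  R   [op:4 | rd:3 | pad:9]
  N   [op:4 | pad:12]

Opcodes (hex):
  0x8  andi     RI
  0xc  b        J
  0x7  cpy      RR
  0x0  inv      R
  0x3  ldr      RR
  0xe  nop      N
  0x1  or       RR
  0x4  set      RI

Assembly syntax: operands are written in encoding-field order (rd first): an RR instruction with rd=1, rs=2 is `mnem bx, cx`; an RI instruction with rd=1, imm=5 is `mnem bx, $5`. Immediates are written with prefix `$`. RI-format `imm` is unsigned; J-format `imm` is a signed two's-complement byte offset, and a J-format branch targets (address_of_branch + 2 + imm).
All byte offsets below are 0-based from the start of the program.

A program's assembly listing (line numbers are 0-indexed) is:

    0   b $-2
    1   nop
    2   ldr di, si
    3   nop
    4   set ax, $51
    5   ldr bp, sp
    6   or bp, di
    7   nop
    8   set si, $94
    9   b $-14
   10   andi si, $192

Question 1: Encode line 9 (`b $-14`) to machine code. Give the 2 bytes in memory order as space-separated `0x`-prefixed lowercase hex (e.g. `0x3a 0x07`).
L9: b op=0xc:4|imm=-14:12 ⇒ 0xcff2 ⇒ little f2 cf

0xf2 0xcf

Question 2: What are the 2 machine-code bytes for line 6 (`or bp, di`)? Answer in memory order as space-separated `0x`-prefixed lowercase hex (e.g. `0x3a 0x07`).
6. or fields op=0x1:4|rd=6:3|rs=5:3|pad=0:6 → word 1d40h → 40 1d

0x40 0x1d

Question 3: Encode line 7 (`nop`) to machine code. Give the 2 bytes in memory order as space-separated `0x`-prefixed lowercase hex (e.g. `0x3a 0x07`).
7. nop fields op=0xe:4|pad=0:12 → word e000h → 00 e0

0x00 0xe0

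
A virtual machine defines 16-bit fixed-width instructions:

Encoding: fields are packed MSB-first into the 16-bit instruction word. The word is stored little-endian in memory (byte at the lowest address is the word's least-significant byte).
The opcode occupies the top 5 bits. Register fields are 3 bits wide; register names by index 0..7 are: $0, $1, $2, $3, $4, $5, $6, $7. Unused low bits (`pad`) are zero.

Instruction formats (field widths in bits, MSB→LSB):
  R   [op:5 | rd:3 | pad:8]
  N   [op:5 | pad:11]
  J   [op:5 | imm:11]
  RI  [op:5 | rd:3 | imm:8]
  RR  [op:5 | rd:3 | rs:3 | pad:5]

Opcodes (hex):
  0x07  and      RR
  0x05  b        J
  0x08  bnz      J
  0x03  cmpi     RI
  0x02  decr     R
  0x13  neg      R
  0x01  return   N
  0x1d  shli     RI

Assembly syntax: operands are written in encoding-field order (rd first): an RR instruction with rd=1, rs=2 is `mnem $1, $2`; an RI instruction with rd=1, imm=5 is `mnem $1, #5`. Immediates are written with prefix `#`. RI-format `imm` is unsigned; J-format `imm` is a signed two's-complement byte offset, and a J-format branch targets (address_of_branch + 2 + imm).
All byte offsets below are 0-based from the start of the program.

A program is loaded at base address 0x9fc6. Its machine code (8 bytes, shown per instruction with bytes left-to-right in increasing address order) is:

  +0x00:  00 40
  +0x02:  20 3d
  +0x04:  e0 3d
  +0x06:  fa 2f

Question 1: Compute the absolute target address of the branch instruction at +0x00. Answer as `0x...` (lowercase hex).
0x9fc8

off 0x00: read 00 40 as little → 0x4000
  op=0x4000>>11=0x8 ⇒ bnz (J)
  [10:0] imm=0 = #0
  target = base 0x9fc6 + off 0x00 + 2 + imm 0 = 0x9fc8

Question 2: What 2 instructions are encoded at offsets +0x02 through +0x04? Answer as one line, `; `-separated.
and $5, $1; and $5, $7

@+02  little-endian(20 3d) = 0x3d20
  opcode bits[15:11]=0x7: and/RR
  rd@[10:8]=0x5 ⇒ $5
  rs@[7:5]=0x1 ⇒ $1
@+04  little-endian(e0 3d) = 0x3de0
  opcode bits[15:11]=0x7: and/RR
  rd@[10:8]=0x5 ⇒ $5
  rs@[7:5]=0x7 ⇒ $7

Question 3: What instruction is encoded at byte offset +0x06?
[06] fa 2f → 0x2ffa
  op=0x2ffa>>11=0x5 ⇒ b (J)
  [10:0] imm=2042 (s11→-6) = #-6

b #-6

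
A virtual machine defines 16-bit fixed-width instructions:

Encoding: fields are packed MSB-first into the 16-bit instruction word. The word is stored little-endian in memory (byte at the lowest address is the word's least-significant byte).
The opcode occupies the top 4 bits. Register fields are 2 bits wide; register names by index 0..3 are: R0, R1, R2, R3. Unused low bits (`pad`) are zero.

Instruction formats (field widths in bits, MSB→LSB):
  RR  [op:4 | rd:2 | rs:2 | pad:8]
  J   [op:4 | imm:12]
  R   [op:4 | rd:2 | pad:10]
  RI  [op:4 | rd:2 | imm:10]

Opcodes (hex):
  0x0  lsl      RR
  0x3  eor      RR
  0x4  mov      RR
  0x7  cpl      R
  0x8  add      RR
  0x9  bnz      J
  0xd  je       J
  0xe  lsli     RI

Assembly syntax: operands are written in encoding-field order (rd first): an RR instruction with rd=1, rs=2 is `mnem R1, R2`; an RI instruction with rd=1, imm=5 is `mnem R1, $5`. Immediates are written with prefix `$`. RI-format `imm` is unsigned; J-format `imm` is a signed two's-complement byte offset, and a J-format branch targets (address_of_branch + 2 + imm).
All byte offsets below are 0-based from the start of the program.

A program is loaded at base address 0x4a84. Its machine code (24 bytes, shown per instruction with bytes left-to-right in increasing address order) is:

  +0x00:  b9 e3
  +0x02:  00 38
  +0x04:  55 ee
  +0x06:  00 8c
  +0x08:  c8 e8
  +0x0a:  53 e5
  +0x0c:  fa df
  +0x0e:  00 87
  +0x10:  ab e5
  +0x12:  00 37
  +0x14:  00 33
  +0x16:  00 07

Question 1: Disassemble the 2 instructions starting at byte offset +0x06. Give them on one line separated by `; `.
+0x06: 00 8c ⇒ word 0x8c00 (little)
  top 4b → 0x8 → add [RR]
  [11:10] rd=3 = R3
  [9:8] rs=0 = R0
+0x08: c8 e8 ⇒ word 0xe8c8 (little)
  top 4b → 0xe → lsli [RI]
  [11:10] rd=2 = R2
  [9:0] imm=200 = $200

add R3, R0; lsli R2, $200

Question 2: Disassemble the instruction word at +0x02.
off 0x02: read 00 38 as little → 0x3800
  opcode bits[15:12]=0x3: eor/RR
  [11:10] rd=2 = R2
  [9:8] rs=0 = R0

eor R2, R0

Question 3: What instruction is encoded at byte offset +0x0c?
je $-6

+0x0c: fa df ⇒ word 0xdffa (little)
  opcode bits[15:12]=0xd: je/J
  imm: (w>>0)&0xfff=0xffa (s12→-6) → $-6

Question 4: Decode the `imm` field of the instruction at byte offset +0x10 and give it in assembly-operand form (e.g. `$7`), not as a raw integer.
$427

@+10  little-endian(ab e5) = 0xe5ab
  op=0xe5ab>>12=0xe ⇒ lsli (RI)
  rd: (w>>10)&0x3=0x1 → R1
  imm: (w>>0)&0x3ff=0x1ab → $427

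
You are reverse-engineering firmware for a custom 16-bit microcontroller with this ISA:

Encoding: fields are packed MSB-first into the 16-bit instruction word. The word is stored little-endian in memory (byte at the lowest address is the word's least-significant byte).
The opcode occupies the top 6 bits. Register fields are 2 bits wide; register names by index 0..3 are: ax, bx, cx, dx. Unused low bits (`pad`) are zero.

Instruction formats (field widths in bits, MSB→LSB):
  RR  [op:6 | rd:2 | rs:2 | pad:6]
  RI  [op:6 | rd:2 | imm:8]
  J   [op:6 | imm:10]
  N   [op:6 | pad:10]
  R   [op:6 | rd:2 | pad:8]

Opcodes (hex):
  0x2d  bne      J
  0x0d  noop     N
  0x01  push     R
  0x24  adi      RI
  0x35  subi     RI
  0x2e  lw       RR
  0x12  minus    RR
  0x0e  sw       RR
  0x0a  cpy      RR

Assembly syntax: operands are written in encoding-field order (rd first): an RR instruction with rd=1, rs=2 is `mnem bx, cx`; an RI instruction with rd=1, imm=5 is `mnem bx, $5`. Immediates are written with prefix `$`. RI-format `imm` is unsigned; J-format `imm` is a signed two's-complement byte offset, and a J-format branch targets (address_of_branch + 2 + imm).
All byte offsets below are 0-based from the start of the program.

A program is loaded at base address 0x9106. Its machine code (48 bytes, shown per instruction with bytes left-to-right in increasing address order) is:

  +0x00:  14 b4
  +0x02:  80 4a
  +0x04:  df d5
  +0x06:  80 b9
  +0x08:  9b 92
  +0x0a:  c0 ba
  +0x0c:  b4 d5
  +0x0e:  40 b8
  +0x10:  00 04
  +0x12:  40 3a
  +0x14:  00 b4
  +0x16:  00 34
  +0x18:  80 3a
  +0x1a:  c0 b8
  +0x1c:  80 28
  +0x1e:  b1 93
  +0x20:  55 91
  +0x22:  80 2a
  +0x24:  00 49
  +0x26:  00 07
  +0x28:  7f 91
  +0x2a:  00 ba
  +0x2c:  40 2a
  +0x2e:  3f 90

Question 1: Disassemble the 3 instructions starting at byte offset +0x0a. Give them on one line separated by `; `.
off 0x0a: read c0 ba as little → 0xbac0
  top 6b → 0x2e → lw [RR]
  rd: (w>>8)&0x3=0x2 → cx
  rs: (w>>6)&0x3=0x3 → dx
off 0x0c: read b4 d5 as little → 0xd5b4
  top 6b → 0x35 → subi [RI]
  rd: (w>>8)&0x3=0x1 → bx
  imm: (w>>0)&0xff=0xb4 → $180
off 0x0e: read 40 b8 as little → 0xb840
  top 6b → 0x2e → lw [RR]
  rd: (w>>8)&0x3=0x0 → ax
  rs: (w>>6)&0x3=0x1 → bx

lw cx, dx; subi bx, $180; lw ax, bx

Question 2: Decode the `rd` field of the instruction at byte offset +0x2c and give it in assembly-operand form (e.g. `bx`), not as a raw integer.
@+2c  little-endian(40 2a) = 0x2a40
  top 6b → 0xa → cpy [RR]
  rd@[9:8]=0x2 ⇒ cx
  rs@[7:6]=0x1 ⇒ bx

cx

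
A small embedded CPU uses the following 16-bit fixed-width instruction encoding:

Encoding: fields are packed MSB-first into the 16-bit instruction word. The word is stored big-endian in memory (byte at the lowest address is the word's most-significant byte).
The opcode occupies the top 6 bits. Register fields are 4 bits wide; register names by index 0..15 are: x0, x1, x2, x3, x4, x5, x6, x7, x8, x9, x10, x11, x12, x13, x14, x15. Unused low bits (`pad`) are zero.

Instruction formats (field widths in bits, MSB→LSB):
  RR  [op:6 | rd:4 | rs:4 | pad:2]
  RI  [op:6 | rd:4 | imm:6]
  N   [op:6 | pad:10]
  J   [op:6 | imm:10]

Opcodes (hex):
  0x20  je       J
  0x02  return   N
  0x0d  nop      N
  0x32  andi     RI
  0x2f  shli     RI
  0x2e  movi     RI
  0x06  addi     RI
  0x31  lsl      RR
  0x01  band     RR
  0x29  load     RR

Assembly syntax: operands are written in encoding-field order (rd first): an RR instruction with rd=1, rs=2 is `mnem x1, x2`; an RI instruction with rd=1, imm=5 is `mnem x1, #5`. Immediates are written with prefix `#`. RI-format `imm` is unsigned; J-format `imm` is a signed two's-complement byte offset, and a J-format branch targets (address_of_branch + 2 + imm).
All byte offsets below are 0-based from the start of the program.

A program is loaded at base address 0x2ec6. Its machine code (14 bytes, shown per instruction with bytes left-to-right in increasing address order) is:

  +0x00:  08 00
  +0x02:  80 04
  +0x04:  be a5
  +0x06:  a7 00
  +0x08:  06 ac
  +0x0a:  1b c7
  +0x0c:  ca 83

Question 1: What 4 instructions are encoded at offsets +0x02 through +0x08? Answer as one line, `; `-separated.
je #4; shli x10, #37; load x12, x0; band x10, x11

[02] 80 04 → 0x8004
  top 6b → 0x20 → je [J]
  imm@[9:0]=0x4 ⇒ #4
[04] be a5 → 0xbea5
  top 6b → 0x2f → shli [RI]
  rd@[9:6]=0xa ⇒ x10
  imm@[5:0]=0x25 ⇒ #37
[06] a7 00 → 0xa700
  top 6b → 0x29 → load [RR]
  rd@[9:6]=0xc ⇒ x12
  rs@[5:2]=0x0 ⇒ x0
[08] 06 ac → 0x06ac
  top 6b → 0x1 → band [RR]
  rd@[9:6]=0xa ⇒ x10
  rs@[5:2]=0xb ⇒ x11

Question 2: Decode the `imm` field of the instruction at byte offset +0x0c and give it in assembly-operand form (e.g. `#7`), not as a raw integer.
#3

[0c] ca 83 → 0xca83
  top 6b → 0x32 → andi [RI]
  rd: (w>>6)&0xf=0xa → x10
  imm: (w>>0)&0x3f=0x3 → #3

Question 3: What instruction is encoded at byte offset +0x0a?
+0x0a: 1b c7 ⇒ word 0x1bc7 (big)
  opcode bits[15:10]=0x6: addi/RI
  rd: (w>>6)&0xf=0xf → x15
  imm: (w>>0)&0x3f=0x7 → #7

addi x15, #7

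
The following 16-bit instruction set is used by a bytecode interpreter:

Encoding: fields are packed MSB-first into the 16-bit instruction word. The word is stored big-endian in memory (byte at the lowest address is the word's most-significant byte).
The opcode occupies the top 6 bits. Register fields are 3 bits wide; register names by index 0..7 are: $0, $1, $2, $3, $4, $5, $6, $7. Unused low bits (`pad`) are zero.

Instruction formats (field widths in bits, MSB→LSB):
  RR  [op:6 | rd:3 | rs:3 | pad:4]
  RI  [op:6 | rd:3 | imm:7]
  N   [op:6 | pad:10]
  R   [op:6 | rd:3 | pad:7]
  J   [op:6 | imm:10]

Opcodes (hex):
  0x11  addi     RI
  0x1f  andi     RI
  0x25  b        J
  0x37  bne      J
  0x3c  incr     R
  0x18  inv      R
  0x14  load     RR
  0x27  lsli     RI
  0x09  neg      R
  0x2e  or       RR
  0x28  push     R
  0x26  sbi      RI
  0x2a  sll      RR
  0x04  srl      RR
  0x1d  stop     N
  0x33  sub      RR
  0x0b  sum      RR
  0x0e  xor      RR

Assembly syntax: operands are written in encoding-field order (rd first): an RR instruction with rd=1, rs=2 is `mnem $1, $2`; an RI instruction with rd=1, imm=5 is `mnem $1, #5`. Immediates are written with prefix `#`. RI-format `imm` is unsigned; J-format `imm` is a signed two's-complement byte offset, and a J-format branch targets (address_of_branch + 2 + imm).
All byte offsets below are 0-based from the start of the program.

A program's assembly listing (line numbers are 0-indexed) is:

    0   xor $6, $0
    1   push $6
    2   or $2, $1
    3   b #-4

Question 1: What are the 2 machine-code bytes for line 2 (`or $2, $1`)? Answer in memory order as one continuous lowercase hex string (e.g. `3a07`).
b910

2. or fields op=0x2e:6|rd=2:3|rs=1:3|pad=0:4 → word b910h → b9 10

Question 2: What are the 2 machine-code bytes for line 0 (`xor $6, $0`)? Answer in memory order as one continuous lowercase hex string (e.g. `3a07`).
3b00

line 0 (xor): pack op=0xe:6|rd=6:3|rs=0:3|pad=0:4 = 0x3b00; big→ 3b 00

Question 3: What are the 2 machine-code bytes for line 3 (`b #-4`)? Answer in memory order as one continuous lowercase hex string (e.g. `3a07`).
3. b fields op=0x25:6|imm=-4:10 → word 97fch → 97 fc

97fc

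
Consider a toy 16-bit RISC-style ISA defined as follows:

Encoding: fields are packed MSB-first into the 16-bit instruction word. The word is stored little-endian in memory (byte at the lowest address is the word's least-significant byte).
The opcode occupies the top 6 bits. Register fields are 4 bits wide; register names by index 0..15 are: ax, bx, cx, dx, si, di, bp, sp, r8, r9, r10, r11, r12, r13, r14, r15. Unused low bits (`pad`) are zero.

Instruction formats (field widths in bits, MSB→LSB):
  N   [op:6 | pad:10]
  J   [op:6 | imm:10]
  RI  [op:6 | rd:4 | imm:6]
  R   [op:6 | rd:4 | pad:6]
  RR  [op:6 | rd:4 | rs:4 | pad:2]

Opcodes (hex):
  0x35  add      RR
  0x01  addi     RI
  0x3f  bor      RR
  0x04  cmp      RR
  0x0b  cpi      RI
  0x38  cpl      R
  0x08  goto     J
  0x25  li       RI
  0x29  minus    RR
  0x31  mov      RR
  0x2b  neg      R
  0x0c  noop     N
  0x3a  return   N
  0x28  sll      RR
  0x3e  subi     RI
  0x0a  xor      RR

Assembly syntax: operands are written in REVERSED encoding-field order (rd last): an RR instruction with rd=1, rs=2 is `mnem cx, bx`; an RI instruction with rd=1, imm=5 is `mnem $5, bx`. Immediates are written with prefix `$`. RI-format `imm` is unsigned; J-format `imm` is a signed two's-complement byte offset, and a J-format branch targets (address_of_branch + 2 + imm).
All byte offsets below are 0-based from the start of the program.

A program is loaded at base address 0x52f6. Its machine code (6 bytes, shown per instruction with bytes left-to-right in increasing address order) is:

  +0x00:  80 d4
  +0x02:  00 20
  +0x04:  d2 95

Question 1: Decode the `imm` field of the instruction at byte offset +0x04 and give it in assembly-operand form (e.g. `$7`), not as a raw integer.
$18

[04] d2 95 → 0x95d2
  opcode bits[15:10]=0x25: li/RI
  [9:6] rd=7 = sp
  [5:0] imm=18 = $18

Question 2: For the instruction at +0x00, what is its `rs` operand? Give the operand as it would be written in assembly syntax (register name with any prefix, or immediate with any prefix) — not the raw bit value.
ax

off 0x00: read 80 d4 as little → 0xd480
  top 6b → 0x35 → add [RR]
  rd: (w>>6)&0xf=0x2 → cx
  rs: (w>>2)&0xf=0x0 → ax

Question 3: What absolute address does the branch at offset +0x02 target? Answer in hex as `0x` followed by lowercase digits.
@+02  little-endian(00 20) = 0x2000
  op=0x2000>>10=0x8 ⇒ goto (J)
  [9:0] imm=0 = $0
  target = base 0x52f6 + off 0x02 + 2 + imm 0 = 0x52fa

0x52fa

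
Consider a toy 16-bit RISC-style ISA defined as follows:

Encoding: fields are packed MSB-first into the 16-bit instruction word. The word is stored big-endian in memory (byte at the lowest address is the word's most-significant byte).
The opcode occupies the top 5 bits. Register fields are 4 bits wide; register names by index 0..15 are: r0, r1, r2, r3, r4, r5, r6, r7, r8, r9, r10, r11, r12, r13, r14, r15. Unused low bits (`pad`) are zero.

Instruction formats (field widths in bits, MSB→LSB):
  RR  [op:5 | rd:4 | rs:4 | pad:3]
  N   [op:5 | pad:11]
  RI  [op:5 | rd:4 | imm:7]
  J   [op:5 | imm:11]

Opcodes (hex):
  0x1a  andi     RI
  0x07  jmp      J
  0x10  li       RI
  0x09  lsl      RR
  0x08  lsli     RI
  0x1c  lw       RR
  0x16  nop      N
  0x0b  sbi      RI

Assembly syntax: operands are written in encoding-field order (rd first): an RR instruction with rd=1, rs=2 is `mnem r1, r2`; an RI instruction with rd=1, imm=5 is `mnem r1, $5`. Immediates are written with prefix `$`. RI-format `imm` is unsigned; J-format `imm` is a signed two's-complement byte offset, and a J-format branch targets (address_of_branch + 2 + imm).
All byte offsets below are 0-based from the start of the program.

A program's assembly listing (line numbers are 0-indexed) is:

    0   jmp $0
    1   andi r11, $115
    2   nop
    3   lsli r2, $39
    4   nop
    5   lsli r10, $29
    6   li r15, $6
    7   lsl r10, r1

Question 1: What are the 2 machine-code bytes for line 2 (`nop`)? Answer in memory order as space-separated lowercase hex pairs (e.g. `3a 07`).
b0 00

L2: nop op=0x16:5|pad=0:11 ⇒ 0xb000 ⇒ big b0 00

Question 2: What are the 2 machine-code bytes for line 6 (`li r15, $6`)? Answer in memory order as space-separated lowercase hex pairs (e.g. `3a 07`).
line 6 (li): pack op=0x10:5|rd=15:4|imm=6:7 = 0x8786; big→ 87 86

87 86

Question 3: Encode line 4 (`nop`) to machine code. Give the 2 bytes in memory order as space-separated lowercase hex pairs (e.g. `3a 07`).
b0 00

line 4 (nop): pack op=0x16:5|pad=0:11 = 0xb000; big→ b0 00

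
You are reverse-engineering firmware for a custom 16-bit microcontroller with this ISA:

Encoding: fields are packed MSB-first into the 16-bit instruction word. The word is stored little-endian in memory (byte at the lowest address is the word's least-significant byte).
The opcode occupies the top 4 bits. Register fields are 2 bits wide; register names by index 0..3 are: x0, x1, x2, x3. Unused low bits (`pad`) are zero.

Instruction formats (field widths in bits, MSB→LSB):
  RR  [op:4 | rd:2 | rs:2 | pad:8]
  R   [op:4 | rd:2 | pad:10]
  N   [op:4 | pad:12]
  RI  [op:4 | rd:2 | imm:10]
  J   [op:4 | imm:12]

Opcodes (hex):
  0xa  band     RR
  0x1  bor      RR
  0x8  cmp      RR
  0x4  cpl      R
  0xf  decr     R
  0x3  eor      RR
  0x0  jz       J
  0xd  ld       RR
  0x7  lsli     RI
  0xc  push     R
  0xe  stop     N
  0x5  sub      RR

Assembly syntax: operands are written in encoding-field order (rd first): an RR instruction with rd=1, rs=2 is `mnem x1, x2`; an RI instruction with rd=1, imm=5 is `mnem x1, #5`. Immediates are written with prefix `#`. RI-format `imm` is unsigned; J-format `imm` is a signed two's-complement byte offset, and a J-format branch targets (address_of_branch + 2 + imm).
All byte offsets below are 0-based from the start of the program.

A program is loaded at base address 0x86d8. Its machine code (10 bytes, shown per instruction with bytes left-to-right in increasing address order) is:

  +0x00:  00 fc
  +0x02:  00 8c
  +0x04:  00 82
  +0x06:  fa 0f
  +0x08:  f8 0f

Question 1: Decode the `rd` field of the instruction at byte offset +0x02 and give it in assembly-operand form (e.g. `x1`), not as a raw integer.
x3

[02] 00 8c → 0x8c00
  opcode bits[15:12]=0x8: cmp/RR
  [11:10] rd=3 = x3
  [9:8] rs=0 = x0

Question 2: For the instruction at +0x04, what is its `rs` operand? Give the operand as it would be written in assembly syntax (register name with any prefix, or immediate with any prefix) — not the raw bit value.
[04] 00 82 → 0x8200
  top 4b → 0x8 → cmp [RR]
  rd: (w>>10)&0x3=0x0 → x0
  rs: (w>>8)&0x3=0x2 → x2

x2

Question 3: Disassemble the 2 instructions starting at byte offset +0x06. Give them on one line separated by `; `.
jz #-6; jz #-8

[06] fa 0f → 0x0ffa
  opcode bits[15:12]=0x0: jz/J
  imm: (w>>0)&0xfff=0xffa (s12→-6) → #-6
[08] f8 0f → 0x0ff8
  opcode bits[15:12]=0x0: jz/J
  imm: (w>>0)&0xfff=0xff8 (s12→-8) → #-8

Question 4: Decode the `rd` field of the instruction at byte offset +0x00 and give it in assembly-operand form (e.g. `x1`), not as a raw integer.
[00] 00 fc → 0xfc00
  top 4b → 0xf → decr [R]
  rd: (w>>10)&0x3=0x3 → x3

x3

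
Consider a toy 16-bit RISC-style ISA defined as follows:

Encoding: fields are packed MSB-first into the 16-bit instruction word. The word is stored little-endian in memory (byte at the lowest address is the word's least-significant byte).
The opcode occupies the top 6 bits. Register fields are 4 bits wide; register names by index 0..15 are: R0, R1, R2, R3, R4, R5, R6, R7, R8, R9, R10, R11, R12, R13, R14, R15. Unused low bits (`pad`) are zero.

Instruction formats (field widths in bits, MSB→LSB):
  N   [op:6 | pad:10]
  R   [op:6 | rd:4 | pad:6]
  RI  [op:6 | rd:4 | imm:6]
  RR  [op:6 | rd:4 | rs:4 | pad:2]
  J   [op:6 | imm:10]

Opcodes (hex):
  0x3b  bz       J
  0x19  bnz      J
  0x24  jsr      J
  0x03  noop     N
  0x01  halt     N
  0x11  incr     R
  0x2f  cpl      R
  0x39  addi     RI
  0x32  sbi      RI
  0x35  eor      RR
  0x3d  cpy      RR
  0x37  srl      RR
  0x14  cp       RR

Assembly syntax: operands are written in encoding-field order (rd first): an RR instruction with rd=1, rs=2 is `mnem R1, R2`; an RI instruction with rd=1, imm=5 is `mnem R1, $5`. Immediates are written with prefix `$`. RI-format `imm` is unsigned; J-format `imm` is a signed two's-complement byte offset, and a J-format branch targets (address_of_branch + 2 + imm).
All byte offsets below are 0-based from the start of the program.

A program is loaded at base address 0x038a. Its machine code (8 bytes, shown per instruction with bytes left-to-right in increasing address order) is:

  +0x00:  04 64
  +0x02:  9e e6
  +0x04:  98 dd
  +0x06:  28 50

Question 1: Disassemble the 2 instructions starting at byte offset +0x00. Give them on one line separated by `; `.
@+00  little-endian(04 64) = 0x6404
  op=0x6404>>10=0x19 ⇒ bnz (J)
  [9:0] imm=4 = $4
@+02  little-endian(9e e6) = 0xe69e
  op=0xe69e>>10=0x39 ⇒ addi (RI)
  [9:6] rd=10 = R10
  [5:0] imm=30 = $30

bnz $4; addi R10, $30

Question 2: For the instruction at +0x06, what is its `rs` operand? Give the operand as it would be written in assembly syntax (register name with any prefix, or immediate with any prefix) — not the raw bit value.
+0x06: 28 50 ⇒ word 0x5028 (little)
  top 6b → 0x14 → cp [RR]
  rd: (w>>6)&0xf=0x0 → R0
  rs: (w>>2)&0xf=0xa → R10

R10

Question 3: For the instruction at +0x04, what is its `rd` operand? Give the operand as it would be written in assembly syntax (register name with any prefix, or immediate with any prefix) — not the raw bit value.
R6

@+04  little-endian(98 dd) = 0xdd98
  op=0xdd98>>10=0x37 ⇒ srl (RR)
  rd@[9:6]=0x6 ⇒ R6
  rs@[5:2]=0x6 ⇒ R6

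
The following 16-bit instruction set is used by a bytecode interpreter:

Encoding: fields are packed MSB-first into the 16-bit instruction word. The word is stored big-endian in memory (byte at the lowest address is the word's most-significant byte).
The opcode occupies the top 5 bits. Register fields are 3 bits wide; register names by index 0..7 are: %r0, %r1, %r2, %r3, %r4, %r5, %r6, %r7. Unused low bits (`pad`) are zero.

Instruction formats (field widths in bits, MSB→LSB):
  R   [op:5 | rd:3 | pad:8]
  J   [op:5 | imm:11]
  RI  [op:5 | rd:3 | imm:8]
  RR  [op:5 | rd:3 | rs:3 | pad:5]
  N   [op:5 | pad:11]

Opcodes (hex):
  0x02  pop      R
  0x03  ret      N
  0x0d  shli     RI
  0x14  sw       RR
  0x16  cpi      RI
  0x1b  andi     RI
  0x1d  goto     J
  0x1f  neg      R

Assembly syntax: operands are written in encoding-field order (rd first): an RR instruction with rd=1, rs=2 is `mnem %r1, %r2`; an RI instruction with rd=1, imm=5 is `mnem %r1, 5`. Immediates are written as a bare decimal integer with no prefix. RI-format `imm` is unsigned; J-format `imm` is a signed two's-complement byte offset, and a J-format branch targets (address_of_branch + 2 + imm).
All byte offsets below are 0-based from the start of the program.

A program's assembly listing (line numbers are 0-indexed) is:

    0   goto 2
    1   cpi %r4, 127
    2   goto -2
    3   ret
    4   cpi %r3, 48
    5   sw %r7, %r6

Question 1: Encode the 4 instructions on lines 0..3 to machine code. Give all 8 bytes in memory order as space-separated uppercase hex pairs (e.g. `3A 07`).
E8 02 B4 7F EF FE 18 00

L0: goto op=0x1d:5|imm=2:11 ⇒ 0xe802 ⇒ big e8 02
L1: cpi op=0x16:5|rd=4:3|imm=127:8 ⇒ 0xb47f ⇒ big b4 7f
L2: goto op=0x1d:5|imm=-2:11 ⇒ 0xeffe ⇒ big ef fe
L3: ret op=0x3:5|pad=0:11 ⇒ 0x1800 ⇒ big 18 00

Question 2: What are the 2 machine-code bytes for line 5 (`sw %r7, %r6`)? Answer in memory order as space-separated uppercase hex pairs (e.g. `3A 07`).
A7 C0

L5: sw op=0x14:5|rd=7:3|rs=6:3|pad=0:5 ⇒ 0xa7c0 ⇒ big a7 c0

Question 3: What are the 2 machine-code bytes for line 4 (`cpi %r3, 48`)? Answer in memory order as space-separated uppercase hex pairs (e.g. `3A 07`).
L4: cpi op=0x16:5|rd=3:3|imm=48:8 ⇒ 0xb330 ⇒ big b3 30

B3 30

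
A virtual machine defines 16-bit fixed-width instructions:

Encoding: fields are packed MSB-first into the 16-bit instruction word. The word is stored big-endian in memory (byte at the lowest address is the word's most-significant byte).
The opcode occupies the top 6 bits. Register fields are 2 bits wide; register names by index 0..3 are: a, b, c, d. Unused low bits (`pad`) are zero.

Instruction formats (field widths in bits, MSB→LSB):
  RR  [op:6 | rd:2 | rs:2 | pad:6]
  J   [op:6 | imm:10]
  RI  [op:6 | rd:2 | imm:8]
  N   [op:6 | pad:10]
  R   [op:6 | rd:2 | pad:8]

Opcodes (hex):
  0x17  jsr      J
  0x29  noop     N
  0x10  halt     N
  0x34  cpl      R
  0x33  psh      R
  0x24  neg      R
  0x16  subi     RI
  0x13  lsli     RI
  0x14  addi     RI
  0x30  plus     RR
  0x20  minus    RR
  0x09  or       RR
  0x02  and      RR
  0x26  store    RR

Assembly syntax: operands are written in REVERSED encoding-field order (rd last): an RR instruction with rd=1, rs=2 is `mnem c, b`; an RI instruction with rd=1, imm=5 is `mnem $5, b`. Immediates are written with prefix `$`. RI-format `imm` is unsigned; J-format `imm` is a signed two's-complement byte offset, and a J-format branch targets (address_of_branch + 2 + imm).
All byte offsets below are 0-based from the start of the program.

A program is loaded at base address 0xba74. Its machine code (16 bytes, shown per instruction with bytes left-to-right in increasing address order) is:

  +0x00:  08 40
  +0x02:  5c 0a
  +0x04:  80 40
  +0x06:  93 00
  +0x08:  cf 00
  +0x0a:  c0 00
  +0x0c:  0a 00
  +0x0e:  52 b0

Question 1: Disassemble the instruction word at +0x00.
[00] 08 40 → 0x0840
  op=0x0840>>10=0x2 ⇒ and (RR)
  rd@[9:8]=0x0 ⇒ a
  rs@[7:6]=0x1 ⇒ b

and b, a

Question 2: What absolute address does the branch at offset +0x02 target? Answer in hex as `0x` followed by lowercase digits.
0xba82

[02] 5c 0a → 0x5c0a
  op=0x5c0a>>10=0x17 ⇒ jsr (J)
  imm@[9:0]=0xa ⇒ $10
  target = base 0xba74 + off 0x02 + 2 + imm 10 = 0xba82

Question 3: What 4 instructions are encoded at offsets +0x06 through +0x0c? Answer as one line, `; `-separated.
[06] 93 00 → 0x9300
  op=0x9300>>10=0x24 ⇒ neg (R)
  [9:8] rd=3 = d
[08] cf 00 → 0xcf00
  op=0xcf00>>10=0x33 ⇒ psh (R)
  [9:8] rd=3 = d
[0a] c0 00 → 0xc000
  op=0xc000>>10=0x30 ⇒ plus (RR)
  [9:8] rd=0 = a
  [7:6] rs=0 = a
[0c] 0a 00 → 0x0a00
  op=0x0a00>>10=0x2 ⇒ and (RR)
  [9:8] rd=2 = c
  [7:6] rs=0 = a

neg d; psh d; plus a, a; and a, c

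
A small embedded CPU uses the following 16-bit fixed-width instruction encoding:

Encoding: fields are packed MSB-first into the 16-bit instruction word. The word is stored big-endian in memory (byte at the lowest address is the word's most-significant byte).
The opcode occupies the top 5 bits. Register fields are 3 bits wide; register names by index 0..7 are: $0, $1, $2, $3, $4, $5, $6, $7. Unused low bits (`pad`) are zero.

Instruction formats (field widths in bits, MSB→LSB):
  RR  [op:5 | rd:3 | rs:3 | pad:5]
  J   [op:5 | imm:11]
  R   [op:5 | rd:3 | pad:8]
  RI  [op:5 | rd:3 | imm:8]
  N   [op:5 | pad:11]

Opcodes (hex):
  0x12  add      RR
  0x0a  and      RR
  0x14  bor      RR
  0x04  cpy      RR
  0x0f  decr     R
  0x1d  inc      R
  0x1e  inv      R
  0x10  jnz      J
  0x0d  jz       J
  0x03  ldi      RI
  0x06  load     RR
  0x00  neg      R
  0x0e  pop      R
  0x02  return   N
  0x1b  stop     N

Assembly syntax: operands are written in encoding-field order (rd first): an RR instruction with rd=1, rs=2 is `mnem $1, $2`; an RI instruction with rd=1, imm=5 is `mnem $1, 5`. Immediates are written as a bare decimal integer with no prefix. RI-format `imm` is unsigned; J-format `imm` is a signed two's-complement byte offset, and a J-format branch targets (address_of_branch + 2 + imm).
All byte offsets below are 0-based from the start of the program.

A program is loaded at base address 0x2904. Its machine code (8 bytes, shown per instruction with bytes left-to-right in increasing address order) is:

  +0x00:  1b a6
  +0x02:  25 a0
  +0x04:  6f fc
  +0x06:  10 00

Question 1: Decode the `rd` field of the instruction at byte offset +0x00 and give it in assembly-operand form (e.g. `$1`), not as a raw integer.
+0x00: 1b a6 ⇒ word 0x1ba6 (big)
  op=0x1ba6>>11=0x3 ⇒ ldi (RI)
  rd@[10:8]=0x3 ⇒ $3
  imm@[7:0]=0xa6 ⇒ 166

$3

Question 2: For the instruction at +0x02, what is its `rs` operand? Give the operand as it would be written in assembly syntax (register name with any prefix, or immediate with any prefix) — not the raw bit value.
$5

off 0x02: read 25 a0 as big → 0x25a0
  top 5b → 0x4 → cpy [RR]
  [10:8] rd=5 = $5
  [7:5] rs=5 = $5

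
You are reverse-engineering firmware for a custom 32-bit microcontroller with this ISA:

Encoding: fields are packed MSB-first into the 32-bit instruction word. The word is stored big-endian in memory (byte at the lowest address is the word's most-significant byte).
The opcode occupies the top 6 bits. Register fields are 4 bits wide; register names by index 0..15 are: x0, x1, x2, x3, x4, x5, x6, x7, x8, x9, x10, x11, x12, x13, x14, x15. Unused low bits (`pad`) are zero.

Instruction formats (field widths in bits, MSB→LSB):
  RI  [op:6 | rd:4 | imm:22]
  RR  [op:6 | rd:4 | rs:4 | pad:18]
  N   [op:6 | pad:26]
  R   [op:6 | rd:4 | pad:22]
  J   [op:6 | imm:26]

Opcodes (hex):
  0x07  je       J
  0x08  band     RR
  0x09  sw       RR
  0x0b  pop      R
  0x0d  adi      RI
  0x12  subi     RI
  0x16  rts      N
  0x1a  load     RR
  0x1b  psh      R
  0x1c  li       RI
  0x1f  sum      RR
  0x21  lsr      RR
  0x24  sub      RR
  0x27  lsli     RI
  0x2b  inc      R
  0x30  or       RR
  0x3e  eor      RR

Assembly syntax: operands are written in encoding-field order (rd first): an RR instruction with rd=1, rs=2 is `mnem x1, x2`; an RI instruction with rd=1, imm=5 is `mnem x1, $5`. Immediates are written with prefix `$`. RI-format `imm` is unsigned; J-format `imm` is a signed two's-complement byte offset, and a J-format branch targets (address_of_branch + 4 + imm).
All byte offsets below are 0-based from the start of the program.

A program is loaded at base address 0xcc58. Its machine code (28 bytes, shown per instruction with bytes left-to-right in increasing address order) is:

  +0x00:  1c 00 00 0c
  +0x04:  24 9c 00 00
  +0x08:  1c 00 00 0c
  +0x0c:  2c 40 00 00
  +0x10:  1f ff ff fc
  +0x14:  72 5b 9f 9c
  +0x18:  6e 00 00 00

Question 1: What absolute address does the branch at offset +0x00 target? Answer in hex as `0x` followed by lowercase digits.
0xcc68

@+00  big-endian(1c 00 00 0c) = 0x1c00000c
  top 6b → 0x7 → je [J]
  [25:0] imm=12 = $12
  target = base 0xcc58 + off 0x00 + 4 + imm 12 = 0xcc68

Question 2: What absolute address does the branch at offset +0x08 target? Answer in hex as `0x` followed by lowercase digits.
0xcc70

@+08  big-endian(1c 00 00 0c) = 0x1c00000c
  opcode bits[31:26]=0x7: je/J
  imm@[25:0]=0xc ⇒ $12
  target = base 0xcc58 + off 0x08 + 4 + imm 12 = 0xcc70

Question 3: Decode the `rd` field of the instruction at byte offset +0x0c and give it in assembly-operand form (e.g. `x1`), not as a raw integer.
x1

@+0c  big-endian(2c 40 00 00) = 0x2c400000
  top 6b → 0xb → pop [R]
  [25:22] rd=1 = x1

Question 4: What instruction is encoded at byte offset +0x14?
off 0x14: read 72 5b 9f 9c as big → 0x725b9f9c
  op=0x725b9f9c>>26=0x1c ⇒ li (RI)
  [25:22] rd=9 = x9
  [21:0] imm=1810332 = $1810332

li x9, $1810332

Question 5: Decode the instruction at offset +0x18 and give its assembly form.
@+18  big-endian(6e 00 00 00) = 0x6e000000
  top 6b → 0x1b → psh [R]
  rd: (w>>22)&0xf=0x8 → x8

psh x8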